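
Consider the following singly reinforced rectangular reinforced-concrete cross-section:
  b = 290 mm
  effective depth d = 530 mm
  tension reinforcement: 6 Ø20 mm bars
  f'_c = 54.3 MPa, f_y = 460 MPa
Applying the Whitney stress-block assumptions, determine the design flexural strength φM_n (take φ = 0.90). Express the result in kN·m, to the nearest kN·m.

φM_n ≈ 388 kN·m

A_s = 6 × 314 = 1884 mm².
T = A_s f_y = 1884 × 460 = 866640 N = 866.64 kN.
From C = T: a = T/(0.85 f'_c b) = 866640/(0.85 × 54.3 × 290) = 64.75 mm.
M_n = T(d − a/2) = 866.64 kN × (530 − 32.375) mm = 431.26 kN·m.
φM_n = 0.90 × 431.26 = 388.13 kN·m.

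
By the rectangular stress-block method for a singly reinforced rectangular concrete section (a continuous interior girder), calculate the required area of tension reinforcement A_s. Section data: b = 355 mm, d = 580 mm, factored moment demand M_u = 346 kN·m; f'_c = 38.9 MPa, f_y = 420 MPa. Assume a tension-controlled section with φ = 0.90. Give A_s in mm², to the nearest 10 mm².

M_n = M_u/φ = 346/0.90 = 384.444 kN·m.
With M_n = 0.85 f'_c a b (d − a/2), solve the quadratic for a:
a = d − √(d² − 2M_n/(0.85 f'_c b)) = 580 − √(580² − 2 × 384.444×10⁶/(0.85 × 38.9 × 355)) = 59.52 mm.
A_s = 0.85 f'_c a b / f_y = 0.85 × 38.9 × 59.52 × 355 / 420 = 1663.5 mm².

A_s ≈ 1660 mm²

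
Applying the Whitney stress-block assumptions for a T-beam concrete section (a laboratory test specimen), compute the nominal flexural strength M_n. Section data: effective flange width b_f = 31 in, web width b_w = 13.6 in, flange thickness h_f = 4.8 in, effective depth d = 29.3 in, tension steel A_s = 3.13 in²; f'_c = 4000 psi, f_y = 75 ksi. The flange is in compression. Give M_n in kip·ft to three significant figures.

Tension: T = A_s f_y = 3.13 × 75 = 234.75 kips.
Try a within the flange: a = T/(0.85 f'_c b_f) = 234.75/(0.85 × 4 × 31) = 2.227 in.
Since a = 2.227 ≤ h_f = 4.8 in, the stress block lies entirely in the flange; analyse as a rectangular beam of width b_f.
M_n = T(d − a/2) = 234.75 × (29.3 − 1.1135) = 6616.8 kip·in.
M_n = 6616.8/12 = 551.40 kip·ft.

M_n ≈ 551 kip·ft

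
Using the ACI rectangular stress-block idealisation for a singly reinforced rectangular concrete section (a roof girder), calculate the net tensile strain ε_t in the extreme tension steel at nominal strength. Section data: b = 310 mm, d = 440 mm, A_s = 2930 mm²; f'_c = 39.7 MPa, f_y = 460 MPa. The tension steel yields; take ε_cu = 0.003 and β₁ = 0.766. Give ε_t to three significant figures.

ε_t ≈ 0.00485

a = A_s f_y/(0.85 f'_c b) = 128.84 mm.
β₁ = 0.766, so c = a/β₁ = 128.84/0.766 = 168.20 mm.
From the linear strain diagram with ε_cu = 0.003: ε_t = 0.003 (d − c)/c = 0.003 × (440 − 168.20)/168.20 = 0.00485.
ε_t is between 0.004 and 0.005 — transition zone.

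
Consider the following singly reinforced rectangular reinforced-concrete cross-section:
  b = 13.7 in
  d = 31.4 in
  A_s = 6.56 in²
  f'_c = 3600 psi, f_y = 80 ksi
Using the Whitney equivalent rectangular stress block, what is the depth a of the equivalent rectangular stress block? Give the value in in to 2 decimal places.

a ≈ 12.52 in

T = A_s f_y = 6.56 × 80 = 524.8 kips.
a = T/(0.85 f'_c b) = 524.8/(0.85 × 3.6 × 13.7) = 12.52 in.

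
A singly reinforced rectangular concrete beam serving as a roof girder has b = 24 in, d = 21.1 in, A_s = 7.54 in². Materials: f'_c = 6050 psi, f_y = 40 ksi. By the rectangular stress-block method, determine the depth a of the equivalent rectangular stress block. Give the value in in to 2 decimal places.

T = A_s f_y = 7.54 × 40 = 301.6 kips.
a = T/(0.85 f'_c b) = 301.6/(0.85 × 6.05 × 24) = 2.44 in.

a ≈ 2.44 in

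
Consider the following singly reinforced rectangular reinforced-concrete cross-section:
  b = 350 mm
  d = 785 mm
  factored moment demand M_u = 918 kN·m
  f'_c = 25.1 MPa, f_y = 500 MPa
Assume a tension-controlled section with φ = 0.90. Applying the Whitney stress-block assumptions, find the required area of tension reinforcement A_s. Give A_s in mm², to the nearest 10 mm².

A_s ≈ 2980 mm²

M_n = M_u/φ = 918/0.90 = 1020 kN·m.
With M_n = 0.85 f'_c a b (d − a/2), solve the quadratic for a:
a = d − √(d² − 2M_n/(0.85 f'_c b)) = 785 − √(785² − 2 × 1020×10⁶/(0.85 × 25.1 × 350)) = 199.31 mm.
A_s = 0.85 f'_c a b / f_y = 0.85 × 25.1 × 199.31 × 350 / 500 = 2976.6 mm².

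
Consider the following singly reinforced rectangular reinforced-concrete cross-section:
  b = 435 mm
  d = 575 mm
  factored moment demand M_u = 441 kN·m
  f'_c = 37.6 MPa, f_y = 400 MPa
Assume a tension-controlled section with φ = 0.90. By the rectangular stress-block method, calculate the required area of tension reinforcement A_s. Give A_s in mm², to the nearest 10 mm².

A_s ≈ 2260 mm²

M_n = M_u/φ = 441/0.90 = 490 kN·m.
With M_n = 0.85 f'_c a b (d − a/2), solve the quadratic for a:
a = d − √(d² − 2M_n/(0.85 f'_c b)) = 575 − √(575² − 2 × 490×10⁶/(0.85 × 37.6 × 435)) = 64.97 mm.
A_s = 0.85 f'_c a b / f_y = 0.85 × 37.6 × 64.97 × 435 / 400 = 2258.1 mm².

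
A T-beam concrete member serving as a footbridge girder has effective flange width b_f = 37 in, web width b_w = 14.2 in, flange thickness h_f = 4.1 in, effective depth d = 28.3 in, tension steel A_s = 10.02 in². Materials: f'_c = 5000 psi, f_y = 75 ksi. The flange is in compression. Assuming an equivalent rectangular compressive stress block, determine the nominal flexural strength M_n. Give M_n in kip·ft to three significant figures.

Tension: T = A_s f_y = 10.02 × 75 = 751.5 kips.
Try a within the flange: a = T/(0.85 f'_c b_f) = 751.5/(0.85 × 5 × 37) = 4.779 in.
a = 4.779 > h_f = 4.1 in: the block extends into the web. Split into flange-overhang and web parts.
C_f = 0.85 f'_c (b_f − b_w) h_f = 0.85 × 5 × (37 − 14.2) × 4.1 = 397.3 kips.
Remaining web compression depth: a_w = (T − C_f)/(0.85 f'_c b_w) = (751.5 − 397.3)/(0.85 × 5 × 14.2) = 5.869 in.
M_n = C_f(d − h_f/2) + (T − C_f)(d − a_w/2) = 397.3 × (28.3 − 2.05) + 354.2 × (28.3 − 2.9345) = 10429.1 + 8984.5 = 19413.6 kip·in.
M_n = 19413.6/12 = 1617.80 kip·ft.

M_n ≈ 1620 kip·ft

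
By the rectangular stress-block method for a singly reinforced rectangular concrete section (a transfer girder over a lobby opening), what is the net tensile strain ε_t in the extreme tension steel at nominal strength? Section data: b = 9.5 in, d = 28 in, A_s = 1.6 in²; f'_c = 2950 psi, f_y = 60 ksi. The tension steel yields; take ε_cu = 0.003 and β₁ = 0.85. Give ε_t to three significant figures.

ε_t ≈ 0.0147

a = A_s f_y/(0.85 f'_c b) = 4.030 in.
β₁ = 0.85, so c = a/β₁ = 4.030/0.85 = 4.741 in.
From the linear strain diagram with ε_cu = 0.003: ε_t = 0.003 (d − c)/c = 0.003 × (28 − 4.741)/4.741 = 0.0147.
Since ε_t ≥ 0.005, the section is tension-controlled.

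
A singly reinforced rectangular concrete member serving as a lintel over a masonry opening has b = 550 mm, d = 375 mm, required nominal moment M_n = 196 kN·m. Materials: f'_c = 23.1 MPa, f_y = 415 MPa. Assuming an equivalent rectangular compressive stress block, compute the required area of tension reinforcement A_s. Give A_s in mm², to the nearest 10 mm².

A_s ≈ 1350 mm²

With M_n = 0.85 f'_c a b (d − a/2), solve the quadratic for a:
a = d − √(d² − 2M_n/(0.85 f'_c b)) = 375 − √(375² − 2 × 196×10⁶/(0.85 × 23.1 × 550)) = 52.00 mm.
A_s = 0.85 f'_c a b / f_y = 0.85 × 23.1 × 52.00 × 550 / 415 = 1353.2 mm².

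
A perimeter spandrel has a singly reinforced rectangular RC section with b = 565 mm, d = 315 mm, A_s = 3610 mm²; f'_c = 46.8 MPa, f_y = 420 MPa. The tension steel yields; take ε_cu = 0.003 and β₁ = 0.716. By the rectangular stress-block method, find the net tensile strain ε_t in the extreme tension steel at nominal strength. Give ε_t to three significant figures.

a = A_s f_y/(0.85 f'_c b) = 67.46 mm.
β₁ = 0.716, so c = a/β₁ = 67.46/0.716 = 94.22 mm.
From the linear strain diagram with ε_cu = 0.003: ε_t = 0.003 (d − c)/c = 0.003 × (315 − 94.22)/94.22 = 0.00703.
Since ε_t ≥ 0.005, the section is tension-controlled.

ε_t ≈ 0.00703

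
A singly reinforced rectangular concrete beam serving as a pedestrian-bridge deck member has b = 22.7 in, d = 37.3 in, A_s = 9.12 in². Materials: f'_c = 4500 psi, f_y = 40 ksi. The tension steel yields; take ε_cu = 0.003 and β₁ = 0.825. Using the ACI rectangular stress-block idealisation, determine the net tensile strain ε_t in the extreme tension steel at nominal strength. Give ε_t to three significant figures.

a = A_s f_y/(0.85 f'_c b) = 4.201 in.
β₁ = 0.825, so c = a/β₁ = 4.201/0.825 = 5.092 in.
From the linear strain diagram with ε_cu = 0.003: ε_t = 0.003 (d − c)/c = 0.003 × (37.3 − 5.092)/5.092 = 0.0190.
Since ε_t ≥ 0.005, the section is tension-controlled.

ε_t ≈ 0.0190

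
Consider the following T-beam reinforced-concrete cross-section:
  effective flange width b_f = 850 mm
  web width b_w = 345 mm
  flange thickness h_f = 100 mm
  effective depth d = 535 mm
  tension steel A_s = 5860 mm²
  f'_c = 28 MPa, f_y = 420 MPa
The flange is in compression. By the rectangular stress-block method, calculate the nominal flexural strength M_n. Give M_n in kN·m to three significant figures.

Tension: T = A_s f_y = 5860 × 420 = 2461200 N.
Try a within the flange: a = T/(0.85 f'_c b_f) = 2461200/(0.85 × 28 × 850) = 121.66 mm.
a = 121.66 > h_f = 100 mm: the block extends into the web. Split into flange-overhang and web parts.
C_f = 0.85 f'_c (b_f − b_w) h_f = 0.85 × 28 × (850 − 345) × 100 = 1201900 N.
Remaining web compression depth: a_w = (T − C_f)/(0.85 f'_c b_w) = (2461200 − 1201900)/(0.85 × 28 × 345) = 153.37 mm.
M_n = C_f(d − h_f/2) + (T − C_f)(d − a_w/2) = 1201900 × (535 − 50) + 1259300 × (535 − 76.685) = 582.92 + 577.16 = 1160.08 × 10⁶ N·mm.
M_n = 1160.08 kN·m.

M_n ≈ 1160 kN·m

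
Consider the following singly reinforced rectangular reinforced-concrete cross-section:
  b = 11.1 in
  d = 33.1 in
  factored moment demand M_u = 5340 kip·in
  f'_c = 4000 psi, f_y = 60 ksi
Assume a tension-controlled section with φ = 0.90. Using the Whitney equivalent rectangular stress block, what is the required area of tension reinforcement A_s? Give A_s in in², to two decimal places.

A_s ≈ 3.24 in²

M_n = M_u/φ = 5340/0.90 = 5933.33 kip·in.
From M_n = 0.85 f'_c a b (d − a/2):
a = d − √(d² − 2M_n/(0.85 f'_c b)) = 33.1 − √(33.1² − 2 × 5933.33/(0.85 × 4 × 11.1)) = 5.150 in.
A_s = 0.85 f'_c a b / f_y = 0.85 × 4 × 5.150 × 11.1 / 60 = 3.239 in².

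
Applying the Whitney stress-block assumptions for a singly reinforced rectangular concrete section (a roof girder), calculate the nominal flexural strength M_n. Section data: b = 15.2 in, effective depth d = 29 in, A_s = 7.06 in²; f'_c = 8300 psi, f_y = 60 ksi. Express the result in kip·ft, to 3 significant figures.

T = A_s f_y = 7.06 × 60 = 423.6 kips.
a = T/(0.85 f'_c b) = 423.6/(0.85 × 8.3 × 15.2) = 3.950 in.
M_n = T(d − a/2) = 423.6 × (29 − 1.975) = 11447.8 kip·in = 11447.8/12 = 953.98 kip·ft.

M_n ≈ 954 kip·ft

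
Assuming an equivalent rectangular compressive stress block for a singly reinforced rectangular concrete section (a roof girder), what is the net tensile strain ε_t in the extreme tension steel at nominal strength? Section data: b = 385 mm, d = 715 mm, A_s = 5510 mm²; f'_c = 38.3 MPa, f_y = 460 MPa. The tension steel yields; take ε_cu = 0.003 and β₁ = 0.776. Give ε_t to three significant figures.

ε_t ≈ 0.00523

a = A_s f_y/(0.85 f'_c b) = 202.22 mm.
β₁ = 0.776, so c = a/β₁ = 202.22/0.776 = 260.59 mm.
From the linear strain diagram with ε_cu = 0.003: ε_t = 0.003 (d − c)/c = 0.003 × (715 − 260.59)/260.59 = 0.00523.
Since ε_t ≥ 0.005, the section is tension-controlled.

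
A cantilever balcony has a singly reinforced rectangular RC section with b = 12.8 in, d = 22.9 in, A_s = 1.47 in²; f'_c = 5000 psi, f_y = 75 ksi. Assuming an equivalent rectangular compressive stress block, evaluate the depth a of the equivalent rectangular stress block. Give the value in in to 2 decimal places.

T = A_s f_y = 1.47 × 75 = 110.25 kips.
a = T/(0.85 f'_c b) = 110.25/(0.85 × 5 × 12.8) = 2.03 in.

a ≈ 2.03 in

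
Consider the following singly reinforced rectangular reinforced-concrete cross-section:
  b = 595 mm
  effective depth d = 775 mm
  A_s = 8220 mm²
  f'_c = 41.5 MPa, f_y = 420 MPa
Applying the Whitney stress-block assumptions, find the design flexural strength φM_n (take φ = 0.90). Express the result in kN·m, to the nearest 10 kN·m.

T = A_s f_y = 8220 × 420 = 3452400 N = 3452.4 kN.
From C = T: a = T/(0.85 f'_c b) = 3452400/(0.85 × 41.5 × 595) = 164.49 mm.
M_n = T(d − a/2) = 3452.4 kN × (775 − 82.245) mm = 2391.67 kN·m.
φM_n = 0.90 × 2391.67 = 2152.50 kN·m.

φM_n ≈ 2150 kN·m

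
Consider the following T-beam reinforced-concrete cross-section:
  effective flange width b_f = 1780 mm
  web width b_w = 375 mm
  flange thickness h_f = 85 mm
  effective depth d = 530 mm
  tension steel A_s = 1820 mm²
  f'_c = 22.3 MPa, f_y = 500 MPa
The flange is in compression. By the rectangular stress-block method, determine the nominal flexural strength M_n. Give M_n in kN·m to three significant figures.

M_n ≈ 470 kN·m

Tension: T = A_s f_y = 1820 × 500 = 910000 N.
Try a within the flange: a = T/(0.85 f'_c b_f) = 910000/(0.85 × 22.3 × 1780) = 26.97 mm.
Since a = 26.97 ≤ h_f = 85 mm, the stress block lies entirely in the flange; analyse as a rectangular beam of width b_f.
M_n = T(d − a/2) = 910000 × (530 − 13.485) = 470.03 × 10⁶ N·mm.
M_n = 470.03 kN·m.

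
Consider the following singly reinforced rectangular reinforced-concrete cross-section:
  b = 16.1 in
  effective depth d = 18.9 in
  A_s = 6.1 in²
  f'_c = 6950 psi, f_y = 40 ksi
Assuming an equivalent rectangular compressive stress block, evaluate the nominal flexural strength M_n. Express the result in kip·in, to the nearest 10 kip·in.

M_n ≈ 4300 kip·in

T = A_s f_y = 6.1 × 40 = 244 kips.
a = T/(0.85 f'_c b) = 244/(0.85 × 6.95 × 16.1) = 2.565 in.
M_n = T(d − a/2) = 244 × (18.9 − 1.2825) = 4298.7 kip·in.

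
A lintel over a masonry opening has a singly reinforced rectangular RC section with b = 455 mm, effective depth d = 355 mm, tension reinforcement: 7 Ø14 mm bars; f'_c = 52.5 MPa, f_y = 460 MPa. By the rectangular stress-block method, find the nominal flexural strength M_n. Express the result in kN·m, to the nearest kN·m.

M_n ≈ 170 kN·m

A_s = 7 × 154 = 1078 mm².
T = A_s f_y = 1078 × 460 = 495880 N = 495.88 kN.
From C = T: a = T/(0.85 f'_c b) = 495880/(0.85 × 52.5 × 455) = 24.42 mm.
M_n = T(d − a/2) = 495.88 kN × (355 − 12.21) mm = 169.98 kN·m.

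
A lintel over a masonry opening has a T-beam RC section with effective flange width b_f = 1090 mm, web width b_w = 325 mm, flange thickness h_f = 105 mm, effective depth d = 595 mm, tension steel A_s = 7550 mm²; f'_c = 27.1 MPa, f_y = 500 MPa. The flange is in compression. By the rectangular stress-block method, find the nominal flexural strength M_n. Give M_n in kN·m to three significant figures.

M_n ≈ 1900 kN·m

Tension: T = A_s f_y = 7550 × 500 = 3775000 N.
Try a within the flange: a = T/(0.85 f'_c b_f) = 3775000/(0.85 × 27.1 × 1090) = 150.35 mm.
a = 150.35 > h_f = 105 mm: the block extends into the web. Split into flange-overhang and web parts.
C_f = 0.85 f'_c (b_f − b_w) h_f = 0.85 × 27.1 × (1090 − 325) × 105 = 1850286 N.
Remaining web compression depth: a_w = (T − C_f)/(0.85 f'_c b_w) = (3775000 − 1850286)/(0.85 × 27.1 × 325) = 257.10 mm.
M_n = C_f(d − h_f/2) + (T − C_f)(d − a_w/2) = 1850286 × (595 − 52.5) + 1924714 × (595 − 128.55) = 1003.78 + 897.78 = 1901.56 × 10⁶ N·mm.
M_n = 1901.56 kN·m.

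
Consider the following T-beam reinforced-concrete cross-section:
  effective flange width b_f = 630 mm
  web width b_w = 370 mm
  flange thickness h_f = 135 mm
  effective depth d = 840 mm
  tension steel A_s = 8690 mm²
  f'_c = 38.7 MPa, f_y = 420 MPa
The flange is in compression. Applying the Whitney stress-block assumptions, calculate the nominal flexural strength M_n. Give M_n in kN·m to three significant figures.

Tension: T = A_s f_y = 8690 × 420 = 3649800 N.
Try a within the flange: a = T/(0.85 f'_c b_f) = 3649800/(0.85 × 38.7 × 630) = 176.12 mm.
a = 176.12 > h_f = 135 mm: the block extends into the web. Split into flange-overhang and web parts.
C_f = 0.85 f'_c (b_f − b_w) h_f = 0.85 × 38.7 × (630 − 370) × 135 = 1154615 N.
Remaining web compression depth: a_w = (T − C_f)/(0.85 f'_c b_w) = (3649800 − 1154615)/(0.85 × 38.7 × 370) = 205.01 mm.
M_n = C_f(d − h_f/2) + (T − C_f)(d − a_w/2) = 1154615 × (840 − 67.5) + 2495185 × (840 − 102.505) = 891.94 + 1840.19 = 2732.13 × 10⁶ N·mm.
M_n = 2732.13 kN·m.

M_n ≈ 2730 kN·m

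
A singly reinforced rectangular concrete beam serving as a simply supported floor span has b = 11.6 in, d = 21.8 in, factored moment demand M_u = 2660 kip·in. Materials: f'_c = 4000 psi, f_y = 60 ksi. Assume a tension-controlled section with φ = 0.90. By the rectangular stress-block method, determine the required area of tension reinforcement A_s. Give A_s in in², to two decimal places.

M_n = M_u/φ = 2660/0.90 = 2955.56 kip·in.
From M_n = 0.85 f'_c a b (d − a/2):
a = d − √(d² − 2M_n/(0.85 f'_c b)) = 21.8 − √(21.8² − 2 × 2955.56/(0.85 × 4 × 11.6)) = 3.762 in.
A_s = 0.85 f'_c a b / f_y = 0.85 × 4 × 3.762 × 11.6 / 60 = 2.473 in².

A_s ≈ 2.47 in²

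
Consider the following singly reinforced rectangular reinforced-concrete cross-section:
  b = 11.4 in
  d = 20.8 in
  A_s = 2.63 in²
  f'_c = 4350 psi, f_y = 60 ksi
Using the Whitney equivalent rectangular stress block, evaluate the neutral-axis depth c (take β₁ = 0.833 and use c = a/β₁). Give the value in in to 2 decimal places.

T = A_s f_y = 2.63 × 60 = 157.8 kips.
a = T/(0.85 f'_c b) = 157.8/(0.85 × 4.35 × 11.4) = 3.7436 in.
With β₁ = 0.833, c = a/β₁ = 3.7436/0.833 = 4.49 in.

c ≈ 4.49 in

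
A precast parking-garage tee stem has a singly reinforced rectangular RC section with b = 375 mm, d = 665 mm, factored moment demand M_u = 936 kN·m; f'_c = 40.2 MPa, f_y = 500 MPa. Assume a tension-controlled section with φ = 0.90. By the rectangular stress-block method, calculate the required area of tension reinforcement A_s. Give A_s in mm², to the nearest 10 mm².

A_s ≈ 3480 mm²

M_n = M_u/φ = 936/0.90 = 1040 kN·m.
With M_n = 0.85 f'_c a b (d − a/2), solve the quadratic for a:
a = d − √(d² − 2M_n/(0.85 f'_c b)) = 665 − √(665² − 2 × 1040×10⁶/(0.85 × 40.2 × 375)) = 135.94 mm.
A_s = 0.85 f'_c a b / f_y = 0.85 × 40.2 × 135.94 × 375 / 500 = 3483.8 mm².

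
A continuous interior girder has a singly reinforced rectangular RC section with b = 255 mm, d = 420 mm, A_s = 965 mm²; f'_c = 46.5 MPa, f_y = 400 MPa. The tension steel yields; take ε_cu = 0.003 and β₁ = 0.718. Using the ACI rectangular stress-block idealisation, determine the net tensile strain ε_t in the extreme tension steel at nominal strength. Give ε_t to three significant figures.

a = A_s f_y/(0.85 f'_c b) = 38.30 mm.
β₁ = 0.718, so c = a/β₁ = 38.30/0.718 = 53.34 mm.
From the linear strain diagram with ε_cu = 0.003: ε_t = 0.003 (d − c)/c = 0.003 × (420 − 53.34)/53.34 = 0.0206.
Since ε_t ≥ 0.005, the section is tension-controlled.

ε_t ≈ 0.0206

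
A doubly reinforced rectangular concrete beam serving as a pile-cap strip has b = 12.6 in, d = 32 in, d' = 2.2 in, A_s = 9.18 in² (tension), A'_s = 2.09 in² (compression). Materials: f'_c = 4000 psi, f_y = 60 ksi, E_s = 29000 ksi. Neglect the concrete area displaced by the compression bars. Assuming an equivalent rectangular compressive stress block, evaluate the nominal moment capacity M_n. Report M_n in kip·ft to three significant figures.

Assume both steels yield.
a = (A_s − A'_s) f_y/(0.85 f'_c b) = (9.18 − 2.09) × 60/(0.85 × 4 × 12.6) = 9.930 in.
c = a/β₁ = 9.930/0.85 = 11.682 in; ε'_s = 0.003(c − d')/c = 0.0024 ≥ ε_y = 0.0021, so the compression steel yields.
M_n = (A_s − A'_s) f_y (d − a/2) + A'_s f_y (d − d') = 425.4 × (32 − 4.965) + 125.4 × (32 − 2.2) = 11500.7 + 3736.9 = 15237.6 kip·in = 15237.6/12 = 1269.80 kip·ft.

M_n ≈ 1270 kip·ft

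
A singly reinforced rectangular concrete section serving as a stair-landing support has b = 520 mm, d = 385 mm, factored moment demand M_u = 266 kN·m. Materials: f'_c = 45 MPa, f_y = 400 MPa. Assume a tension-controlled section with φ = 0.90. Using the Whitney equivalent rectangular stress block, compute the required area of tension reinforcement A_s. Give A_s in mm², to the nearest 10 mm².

A_s ≈ 2030 mm²

M_n = M_u/φ = 266/0.90 = 295.556 kN·m.
With M_n = 0.85 f'_c a b (d − a/2), solve the quadratic for a:
a = d − √(d² − 2M_n/(0.85 f'_c b)) = 385 − √(385² − 2 × 295.556×10⁶/(0.85 × 45 × 520)) = 40.75 mm.
A_s = 0.85 f'_c a b / f_y = 0.85 × 45 × 40.75 × 520 / 400 = 2026.3 mm².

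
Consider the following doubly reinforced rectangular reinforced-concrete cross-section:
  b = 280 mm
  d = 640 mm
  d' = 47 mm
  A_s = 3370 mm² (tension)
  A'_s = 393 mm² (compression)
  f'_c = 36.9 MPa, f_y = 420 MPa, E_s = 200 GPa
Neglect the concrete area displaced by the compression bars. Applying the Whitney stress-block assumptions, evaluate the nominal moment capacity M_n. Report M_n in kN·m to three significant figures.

Assume both tension and compression steel yield.
Net tension couple steel: A_s − A'_s = 2977 mm².
a = (A_s − A'_s) f_y / (0.85 f'_c b) = 1250340/(0.85 × 36.9 × 280) = 142.37 mm.
c = a/β₁ = 142.37/0.786 = 181.13 mm; ε'_s = 0.003(c − d')/c = 0.0022 ≥ f_y/E_s = 0.0021, so compression steel does yield.
M_n = (A_s − A'_s) f_y (d − a/2) + A'_s f_y (d − d') = [1250340 × (640 − 71.185) + 165060 × (640 − 47)] × 10⁻⁶ = 711.21 + 97.88 = 809.09 kN·m.

M_n ≈ 809 kN·m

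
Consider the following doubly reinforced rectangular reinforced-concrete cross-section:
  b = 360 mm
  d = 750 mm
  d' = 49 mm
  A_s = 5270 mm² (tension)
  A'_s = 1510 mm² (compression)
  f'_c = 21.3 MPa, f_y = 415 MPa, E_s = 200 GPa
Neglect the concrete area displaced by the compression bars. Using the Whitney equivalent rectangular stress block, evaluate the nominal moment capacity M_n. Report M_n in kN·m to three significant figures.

M_n ≈ 1420 kN·m

Assume both tension and compression steel yield.
Net tension couple steel: A_s − A'_s = 3760 mm².
a = (A_s − A'_s) f_y / (0.85 f'_c b) = 1560400/(0.85 × 21.3 × 360) = 239.41 mm.
c = a/β₁ = 239.41/0.85 = 281.66 mm; ε'_s = 0.003(c − d')/c = 0.0025 ≥ f_y/E_s = 0.0021, so compression steel does yield.
M_n = (A_s − A'_s) f_y (d − a/2) + A'_s f_y (d − d') = [1560400 × (750 − 119.705) + 626650 × (750 − 49)] × 10⁻⁶ = 983.51 + 439.28 = 1422.79 kN·m.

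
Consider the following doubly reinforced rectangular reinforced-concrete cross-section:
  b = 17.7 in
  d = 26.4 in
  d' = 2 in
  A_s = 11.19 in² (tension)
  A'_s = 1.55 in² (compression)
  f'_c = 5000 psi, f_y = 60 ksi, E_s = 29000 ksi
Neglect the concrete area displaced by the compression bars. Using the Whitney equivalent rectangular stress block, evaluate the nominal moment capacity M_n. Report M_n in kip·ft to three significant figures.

Assume both steels yield.
a = (A_s − A'_s) f_y/(0.85 f'_c b) = (11.19 − 1.55) × 60/(0.85 × 5 × 17.7) = 7.689 in.
c = a/β₁ = 7.689/0.8 = 9.611 in; ε'_s = 0.003(c − d')/c = 0.0024 ≥ ε_y = 0.0021, so the compression steel yields.
M_n = (A_s − A'_s) f_y (d − a/2) + A'_s f_y (d − d') = 578.4 × (26.4 − 3.8445) + 93 × (26.4 − 2) = 13046.1 + 2269.2 = 15315.3 kip·in = 15315.3/12 = 1276.28 kip·ft.

M_n ≈ 1280 kip·ft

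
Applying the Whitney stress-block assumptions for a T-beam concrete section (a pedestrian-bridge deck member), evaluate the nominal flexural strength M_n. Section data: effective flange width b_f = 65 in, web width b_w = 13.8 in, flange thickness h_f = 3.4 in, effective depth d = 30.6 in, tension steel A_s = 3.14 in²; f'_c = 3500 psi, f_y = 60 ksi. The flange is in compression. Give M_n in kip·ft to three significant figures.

M_n ≈ 473 kip·ft

Tension: T = A_s f_y = 3.14 × 60 = 188.4 kips.
Try a within the flange: a = T/(0.85 f'_c b_f) = 188.4/(0.85 × 3.5 × 65) = 0.974 in.
Since a = 0.974 ≤ h_f = 3.4 in, the stress block lies entirely in the flange; analyse as a rectangular beam of width b_f.
M_n = T(d − a/2) = 188.4 × (30.6 − 0.487) = 5673.3 kip·in.
M_n = 5673.3/12 = 472.78 kip·ft.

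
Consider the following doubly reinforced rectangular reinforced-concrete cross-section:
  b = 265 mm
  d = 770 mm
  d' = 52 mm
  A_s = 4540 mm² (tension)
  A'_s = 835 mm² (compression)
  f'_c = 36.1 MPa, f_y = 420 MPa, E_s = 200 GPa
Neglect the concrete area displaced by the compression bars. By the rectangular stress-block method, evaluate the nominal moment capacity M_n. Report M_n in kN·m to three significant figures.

M_n ≈ 1300 kN·m

Assume both tension and compression steel yield.
Net tension couple steel: A_s − A'_s = 3705 mm².
a = (A_s − A'_s) f_y / (0.85 f'_c b) = 1556100/(0.85 × 36.1 × 265) = 191.37 mm.
c = a/β₁ = 191.37/0.792 = 241.63 mm; ε'_s = 0.003(c − d')/c = 0.0024 ≥ f_y/E_s = 0.0021, so compression steel does yield.
M_n = (A_s − A'_s) f_y (d − a/2) + A'_s f_y (d − d') = [1556100 × (770 − 95.685) + 350700 × (770 − 52)] × 10⁻⁶ = 1049.30 + 251.80 = 1301.10 kN·m.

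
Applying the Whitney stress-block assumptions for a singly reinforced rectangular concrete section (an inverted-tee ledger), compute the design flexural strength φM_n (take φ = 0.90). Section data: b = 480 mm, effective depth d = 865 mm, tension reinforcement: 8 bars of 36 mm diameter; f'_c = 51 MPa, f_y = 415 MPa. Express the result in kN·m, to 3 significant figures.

φM_n ≈ 2380 kN·m

A_s = 8 × 1018 = 8144 mm².
T = A_s f_y = 8144 × 415 = 3379760 N = 3379.76 kN.
From C = T: a = T/(0.85 f'_c b) = 3379760/(0.85 × 51 × 480) = 162.43 mm.
M_n = T(d − a/2) = 3379.76 kN × (865 − 81.215) mm = 2649.01 kN·m.
φM_n = 0.90 × 2649.01 = 2384.11 kN·m.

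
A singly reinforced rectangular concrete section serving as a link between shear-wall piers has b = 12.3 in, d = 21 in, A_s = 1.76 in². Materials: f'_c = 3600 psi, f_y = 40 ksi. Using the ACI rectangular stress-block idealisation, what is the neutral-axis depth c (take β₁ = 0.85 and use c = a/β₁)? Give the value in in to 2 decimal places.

c ≈ 2.20 in

T = A_s f_y = 1.76 × 40 = 70.4 kips.
a = T/(0.85 f'_c b) = 70.4/(0.85 × 3.6 × 12.3) = 1.8705 in.
With β₁ = 0.85, c = a/β₁ = 1.8705/0.85 = 2.20 in.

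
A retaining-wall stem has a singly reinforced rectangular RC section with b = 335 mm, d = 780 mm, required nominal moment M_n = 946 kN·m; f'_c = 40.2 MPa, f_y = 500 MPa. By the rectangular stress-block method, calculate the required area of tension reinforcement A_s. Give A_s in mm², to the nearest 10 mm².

A_s ≈ 2620 mm²

With M_n = 0.85 f'_c a b (d − a/2), solve the quadratic for a:
a = d − √(d² − 2M_n/(0.85 f'_c b)) = 780 − √(780² − 2 × 946×10⁶/(0.85 × 40.2 × 335)) = 114.33 mm.
A_s = 0.85 f'_c a b / f_y = 0.85 × 40.2 × 114.33 × 335 / 500 = 2617.5 mm².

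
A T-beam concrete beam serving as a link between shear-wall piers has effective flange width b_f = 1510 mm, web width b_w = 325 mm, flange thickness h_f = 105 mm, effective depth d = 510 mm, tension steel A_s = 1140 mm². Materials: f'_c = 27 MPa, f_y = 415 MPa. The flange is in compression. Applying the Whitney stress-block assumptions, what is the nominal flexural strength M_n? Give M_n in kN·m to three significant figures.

Tension: T = A_s f_y = 1140 × 415 = 473100 N.
Try a within the flange: a = T/(0.85 f'_c b_f) = 473100/(0.85 × 27 × 1510) = 13.65 mm.
Since a = 13.65 ≤ h_f = 105 mm, the stress block lies entirely in the flange; analyse as a rectangular beam of width b_f.
M_n = T(d − a/2) = 473100 × (510 − 6.825) = 238.05 × 10⁶ N·mm.
M_n = 238.05 kN·m.

M_n ≈ 238 kN·m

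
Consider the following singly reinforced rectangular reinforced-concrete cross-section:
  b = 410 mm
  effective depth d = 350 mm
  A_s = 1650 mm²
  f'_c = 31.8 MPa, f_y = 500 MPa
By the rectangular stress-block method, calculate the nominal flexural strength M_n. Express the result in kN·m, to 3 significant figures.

M_n ≈ 258 kN·m

T = A_s f_y = 1650 × 500 = 825000 N = 825 kN.
From C = T: a = T/(0.85 f'_c b) = 825000/(0.85 × 31.8 × 410) = 74.44 mm.
M_n = T(d − a/2) = 825 kN × (350 − 37.22) mm = 258.04 kN·m.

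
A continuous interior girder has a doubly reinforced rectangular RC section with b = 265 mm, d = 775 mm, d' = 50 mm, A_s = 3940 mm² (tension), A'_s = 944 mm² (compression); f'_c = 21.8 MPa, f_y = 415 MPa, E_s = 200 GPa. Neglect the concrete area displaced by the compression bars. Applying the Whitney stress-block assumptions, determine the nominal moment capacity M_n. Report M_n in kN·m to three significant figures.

Assume both tension and compression steel yield.
Net tension couple steel: A_s − A'_s = 2996 mm².
a = (A_s − A'_s) f_y / (0.85 f'_c b) = 1243340/(0.85 × 21.8 × 265) = 253.20 mm.
c = a/β₁ = 253.20/0.85 = 297.88 mm; ε'_s = 0.003(c − d')/c = 0.0025 ≥ f_y/E_s = 0.0021, so compression steel does yield.
M_n = (A_s − A'_s) f_y (d − a/2) + A'_s f_y (d − d') = [1243340 × (775 − 126.6) + 391760 × (775 − 50)] × 10⁻⁶ = 806.18 + 284.03 = 1090.21 kN·m.

M_n ≈ 1090 kN·m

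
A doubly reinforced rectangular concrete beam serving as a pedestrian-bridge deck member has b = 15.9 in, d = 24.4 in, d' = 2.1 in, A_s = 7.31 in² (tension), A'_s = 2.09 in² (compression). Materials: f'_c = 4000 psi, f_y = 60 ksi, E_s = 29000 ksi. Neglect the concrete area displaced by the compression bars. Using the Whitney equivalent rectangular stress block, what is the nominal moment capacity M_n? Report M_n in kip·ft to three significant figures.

Assume both steels yield.
a = (A_s − A'_s) f_y/(0.85 f'_c b) = (7.31 − 2.09) × 60/(0.85 × 4 × 15.9) = 5.794 in.
c = a/β₁ = 5.794/0.85 = 6.816 in; ε'_s = 0.003(c − d')/c = 0.0021 ≥ ε_y = 0.0021, so the compression steel yields.
M_n = (A_s − A'_s) f_y (d − a/2) + A'_s f_y (d − d') = 313.2 × (24.4 − 2.897) + 125.4 × (24.4 − 2.1) = 6734.7 + 2796.4 = 9531.1 kip·in = 9531.1/12 = 794.26 kip·ft.

M_n ≈ 794 kip·ft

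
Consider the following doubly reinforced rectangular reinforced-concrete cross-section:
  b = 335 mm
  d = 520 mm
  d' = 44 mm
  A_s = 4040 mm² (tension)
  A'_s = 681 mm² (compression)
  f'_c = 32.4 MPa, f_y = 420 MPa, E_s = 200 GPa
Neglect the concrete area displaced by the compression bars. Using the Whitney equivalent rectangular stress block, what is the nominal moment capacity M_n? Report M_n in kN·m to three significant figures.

M_n ≈ 762 kN·m

Assume both tension and compression steel yield.
Net tension couple steel: A_s − A'_s = 3359 mm².
a = (A_s − A'_s) f_y / (0.85 f'_c b) = 1410780/(0.85 × 32.4 × 335) = 152.92 mm.
c = a/β₁ = 152.92/0.819 = 186.72 mm; ε'_s = 0.003(c − d')/c = 0.0023 ≥ f_y/E_s = 0.0021, so compression steel does yield.
M_n = (A_s − A'_s) f_y (d − a/2) + A'_s f_y (d − d') = [1410780 × (520 − 76.46) + 286020 × (520 − 44)] × 10⁻⁶ = 625.74 + 136.15 = 761.89 kN·m.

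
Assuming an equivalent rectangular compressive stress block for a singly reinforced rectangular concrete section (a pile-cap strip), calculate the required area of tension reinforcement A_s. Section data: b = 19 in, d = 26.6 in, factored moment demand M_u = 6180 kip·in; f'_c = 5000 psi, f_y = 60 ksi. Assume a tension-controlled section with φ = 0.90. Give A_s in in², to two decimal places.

A_s ≈ 4.60 in²

M_n = M_u/φ = 6180/0.90 = 6866.67 kip·in.
From M_n = 0.85 f'_c a b (d − a/2):
a = d − √(d² − 2M_n/(0.85 f'_c b)) = 26.6 − √(26.6² − 2 × 6866.67/(0.85 × 5 × 19)) = 3.416 in.
A_s = 0.85 f'_c a b / f_y = 0.85 × 5 × 3.416 × 19 / 60 = 4.597 in².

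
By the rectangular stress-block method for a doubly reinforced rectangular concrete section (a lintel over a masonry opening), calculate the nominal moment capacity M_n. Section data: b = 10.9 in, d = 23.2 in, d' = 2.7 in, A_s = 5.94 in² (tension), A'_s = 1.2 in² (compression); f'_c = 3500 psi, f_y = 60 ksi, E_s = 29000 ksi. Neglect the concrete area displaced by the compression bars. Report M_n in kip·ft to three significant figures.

M_n ≈ 569 kip·ft

Assume both steels yield.
a = (A_s − A'_s) f_y/(0.85 f'_c b) = (5.94 − 1.2) × 60/(0.85 × 3.5 × 10.9) = 8.770 in.
c = a/β₁ = 8.770/0.85 = 10.318 in; ε'_s = 0.003(c − d')/c = 0.0022 ≥ ε_y = 0.0021, so the compression steel yields.
M_n = (A_s − A'_s) f_y (d − a/2) + A'_s f_y (d − d') = 284.4 × (23.2 − 4.385) + 72 × (23.2 − 2.7) = 5351.0 + 1476.0 = 6827.0 kip·in = 6827.0/12 = 568.92 kip·ft.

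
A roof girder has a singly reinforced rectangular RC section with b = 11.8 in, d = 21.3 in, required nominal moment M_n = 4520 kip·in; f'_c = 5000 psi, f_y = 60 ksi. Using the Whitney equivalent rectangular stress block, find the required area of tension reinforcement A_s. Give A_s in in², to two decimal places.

A_s ≈ 3.98 in²

From M_n = 0.85 f'_c a b (d − a/2):
a = d − √(d² − 2M_n/(0.85 f'_c b)) = 21.3 − √(21.3² − 2 × 4520/(0.85 × 5 × 11.8)) = 4.764 in.
A_s = 0.85 f'_c a b / f_y = 0.85 × 5 × 4.764 × 11.8 / 60 = 3.982 in².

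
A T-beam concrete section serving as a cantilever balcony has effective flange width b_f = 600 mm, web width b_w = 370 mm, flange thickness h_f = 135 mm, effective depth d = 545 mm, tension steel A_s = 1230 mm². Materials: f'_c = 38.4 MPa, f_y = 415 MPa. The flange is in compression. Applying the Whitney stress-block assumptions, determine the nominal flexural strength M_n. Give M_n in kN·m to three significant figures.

Tension: T = A_s f_y = 1230 × 415 = 510450 N.
Try a within the flange: a = T/(0.85 f'_c b_f) = 510450/(0.85 × 38.4 × 600) = 26.06 mm.
Since a = 26.06 ≤ h_f = 135 mm, the stress block lies entirely in the flange; analyse as a rectangular beam of width b_f.
M_n = T(d − a/2) = 510450 × (545 − 13.03) = 271.54 × 10⁶ N·mm.
M_n = 271.54 kN·m.

M_n ≈ 272 kN·m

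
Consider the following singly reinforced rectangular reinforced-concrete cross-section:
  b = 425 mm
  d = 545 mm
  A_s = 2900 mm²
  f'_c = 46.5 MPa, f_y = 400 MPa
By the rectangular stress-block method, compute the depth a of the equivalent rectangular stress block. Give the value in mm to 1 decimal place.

a ≈ 69.1 mm

T = A_s f_y = 2900 × 400 = 1160000 N = 1160 kN.
Setting C = 0.85 f'_c a b equal to T: a = 1160000/(0.85 × 46.5 × 425) = 69.1 mm.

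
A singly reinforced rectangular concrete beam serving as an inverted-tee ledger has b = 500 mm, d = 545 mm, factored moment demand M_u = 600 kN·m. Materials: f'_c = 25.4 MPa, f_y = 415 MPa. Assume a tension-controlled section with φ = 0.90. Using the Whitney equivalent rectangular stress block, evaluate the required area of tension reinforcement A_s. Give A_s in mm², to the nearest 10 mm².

M_n = M_u/φ = 600/0.90 = 666.667 kN·m.
With M_n = 0.85 f'_c a b (d − a/2), solve the quadratic for a:
a = d − √(d² − 2M_n/(0.85 f'_c b)) = 545 − √(545² − 2 × 666.667×10⁶/(0.85 × 25.4 × 500)) = 128.45 mm.
A_s = 0.85 f'_c a b / f_y = 0.85 × 25.4 × 128.45 × 500 / 415 = 3341.2 mm².

A_s ≈ 3340 mm²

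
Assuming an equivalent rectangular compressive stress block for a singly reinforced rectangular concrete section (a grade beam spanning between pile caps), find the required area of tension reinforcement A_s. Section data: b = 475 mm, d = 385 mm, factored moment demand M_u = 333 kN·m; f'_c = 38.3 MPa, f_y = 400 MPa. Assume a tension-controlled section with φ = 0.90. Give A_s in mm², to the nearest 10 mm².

A_s ≈ 2640 mm²

M_n = M_u/φ = 333/0.90 = 370 kN·m.
With M_n = 0.85 f'_c a b (d − a/2), solve the quadratic for a:
a = d − √(d² − 2M_n/(0.85 f'_c b)) = 385 − √(385² − 2 × 370×10⁶/(0.85 × 38.3 × 475)) = 68.19 mm.
A_s = 0.85 f'_c a b / f_y = 0.85 × 38.3 × 68.19 × 475 / 400 = 2636.2 mm².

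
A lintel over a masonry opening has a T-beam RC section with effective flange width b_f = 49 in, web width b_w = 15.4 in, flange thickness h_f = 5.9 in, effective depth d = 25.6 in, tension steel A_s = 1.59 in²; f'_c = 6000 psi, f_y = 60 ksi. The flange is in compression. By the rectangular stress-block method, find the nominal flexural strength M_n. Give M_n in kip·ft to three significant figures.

Tension: T = A_s f_y = 1.59 × 60 = 95.4 kips.
Try a within the flange: a = T/(0.85 f'_c b_f) = 95.4/(0.85 × 6 × 49) = 0.382 in.
Since a = 0.382 ≤ h_f = 5.9 in, the stress block lies entirely in the flange; analyse as a rectangular beam of width b_f.
M_n = T(d − a/2) = 95.4 × (25.6 − 0.191) = 2424.0 kip·in.
M_n = 2424.0/12 = 202.00 kip·ft.

M_n ≈ 202 kip·ft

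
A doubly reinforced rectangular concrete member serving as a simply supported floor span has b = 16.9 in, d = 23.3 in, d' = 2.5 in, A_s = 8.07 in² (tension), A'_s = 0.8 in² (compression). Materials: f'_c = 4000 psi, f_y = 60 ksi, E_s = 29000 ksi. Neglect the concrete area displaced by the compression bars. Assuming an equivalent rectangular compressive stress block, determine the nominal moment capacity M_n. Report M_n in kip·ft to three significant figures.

Assume both steels yield.
a = (A_s − A'_s) f_y/(0.85 f'_c b) = (8.07 − 0.8) × 60/(0.85 × 4 × 16.9) = 7.591 in.
c = a/β₁ = 7.591/0.85 = 8.931 in; ε'_s = 0.003(c − d')/c = 0.0022 ≥ ε_y = 0.0021, so the compression steel yields.
M_n = (A_s − A'_s) f_y (d − a/2) + A'_s f_y (d − d') = 436.2 × (23.3 − 3.7955) + 48 × (23.3 − 2.5) = 8507.9 + 998.4 = 9506.3 kip·in = 9506.3/12 = 792.19 kip·ft.

M_n ≈ 792 kip·ft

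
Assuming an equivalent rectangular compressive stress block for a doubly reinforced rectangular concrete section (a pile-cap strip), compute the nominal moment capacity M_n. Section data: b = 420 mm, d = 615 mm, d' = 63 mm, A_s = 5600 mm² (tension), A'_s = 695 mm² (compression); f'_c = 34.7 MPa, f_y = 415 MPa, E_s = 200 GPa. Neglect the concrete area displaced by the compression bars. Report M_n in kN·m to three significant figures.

M_n ≈ 1240 kN·m

Assume both tension and compression steel yield.
Net tension couple steel: A_s − A'_s = 4905 mm².
a = (A_s − A'_s) f_y / (0.85 f'_c b) = 2035575/(0.85 × 34.7 × 420) = 164.32 mm.
c = a/β₁ = 164.32/0.802 = 204.89 mm; ε'_s = 0.003(c − d')/c = 0.0021 ≥ f_y/E_s = 0.0021, so compression steel does yield.
M_n = (A_s − A'_s) f_y (d − a/2) + A'_s f_y (d − d') = [2035575 × (615 − 82.16) + 288425 × (615 − 63)] × 10⁻⁶ = 1084.64 + 159.21 = 1243.85 kN·m.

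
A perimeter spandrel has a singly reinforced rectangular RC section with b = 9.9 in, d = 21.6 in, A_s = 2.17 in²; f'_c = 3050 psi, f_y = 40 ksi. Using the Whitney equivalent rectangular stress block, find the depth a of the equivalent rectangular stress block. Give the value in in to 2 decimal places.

a ≈ 3.38 in

T = A_s f_y = 2.17 × 40 = 86.8 kips.
a = T/(0.85 f'_c b) = 86.8/(0.85 × 3.05 × 9.9) = 3.38 in.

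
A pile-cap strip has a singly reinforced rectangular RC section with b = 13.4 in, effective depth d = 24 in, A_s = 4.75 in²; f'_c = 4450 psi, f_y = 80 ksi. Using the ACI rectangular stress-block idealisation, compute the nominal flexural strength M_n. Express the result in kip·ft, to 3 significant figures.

T = A_s f_y = 4.75 × 80 = 380 kips.
a = T/(0.85 f'_c b) = 380/(0.85 × 4.45 × 13.4) = 7.497 in.
M_n = T(d − a/2) = 380 × (24 − 3.7485) = 7695.6 kip·in = 7695.6/12 = 641.30 kip·ft.

M_n ≈ 641 kip·ft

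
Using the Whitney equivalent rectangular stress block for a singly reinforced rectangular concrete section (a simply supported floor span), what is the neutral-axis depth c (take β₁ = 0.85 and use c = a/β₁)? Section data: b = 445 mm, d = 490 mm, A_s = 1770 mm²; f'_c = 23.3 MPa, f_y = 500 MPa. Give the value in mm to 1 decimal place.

T = A_s f_y = 1770 × 500 = 885000 N = 885 kN.
Setting C = 0.85 f'_c a b equal to T: a = 885000/(0.85 × 23.3 × 445) = 100.417 mm.
With β₁ = 0.85, c = a/β₁ = 100.417/0.85 = 118.1 mm.

c ≈ 118.1 mm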